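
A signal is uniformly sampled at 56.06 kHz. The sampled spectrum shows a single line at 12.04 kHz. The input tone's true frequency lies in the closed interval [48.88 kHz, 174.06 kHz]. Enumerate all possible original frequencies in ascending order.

68.1 kHz, 100.08 kHz, 124.16 kHz, 156.14 kHz

Frequencies that alias to 12.04 kHz are k·fs ± 12.04 kHz for integer k ≥ 0.
k=0: 12.04 kHz.
k=1: 44.02 kHz, 68.1 kHz.
k=2: 100.08 kHz, 124.16 kHz.
k=3: 156.14 kHz, 180.22 kHz.
k=4: 212.2 kHz, 236.28 kHz.
Within [48.88 kHz, 174.06 kHz]: 68.1 kHz, 100.08 kHz, 124.16 kHz, 156.14 kHz.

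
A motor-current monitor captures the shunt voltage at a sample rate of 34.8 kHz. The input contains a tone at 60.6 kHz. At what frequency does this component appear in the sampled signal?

60.6 kHz mod fs = 25.8 kHz.
25.8 kHz > fs/2 = 17.4 kHz, folds to fs − 25.8 kHz = 9 kHz.

9 kHz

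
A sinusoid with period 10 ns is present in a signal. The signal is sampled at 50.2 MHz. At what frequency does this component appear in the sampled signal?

0.4 MHz

T = 10 ns → f = 1/T = 100 MHz.
100 MHz mod fs = 49.8 MHz.
49.8 MHz > fs/2 = 25.1 MHz, folds to fs − 49.8 MHz = 0.4 MHz.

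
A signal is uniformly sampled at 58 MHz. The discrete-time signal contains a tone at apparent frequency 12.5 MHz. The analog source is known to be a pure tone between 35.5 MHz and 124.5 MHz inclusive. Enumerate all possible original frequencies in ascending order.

Frequencies that alias to 12.5 MHz are k·fs ± 12.5 MHz for integer k ≥ 0.
k=0: 12.5 MHz.
k=1: 45.5 MHz, 70.5 MHz.
k=2: 103.5 MHz, 128.5 MHz.
k=3: 161.5 MHz, 186.5 MHz.
Within [35.5 MHz, 124.5 MHz]: 45.5 MHz, 70.5 MHz, 103.5 MHz.

45.5 MHz, 70.5 MHz, 103.5 MHz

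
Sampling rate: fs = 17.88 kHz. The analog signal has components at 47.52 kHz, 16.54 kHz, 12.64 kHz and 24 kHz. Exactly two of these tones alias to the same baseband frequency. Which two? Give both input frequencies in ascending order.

24 kHz, 47.52 kHz

fs/2 = 8.94 kHz.
47.52 kHz mod fs = 11.76 kHz.
11.76 kHz > fs/2 = 8.94 kHz, folds to fs − 11.76 kHz = 6.12 kHz.
16.54 kHz > fs/2 = 8.94 kHz, folds to fs − 16.54 kHz = 1.34 kHz.
12.64 kHz > fs/2 = 8.94 kHz, folds to fs − 12.64 kHz = 5.24 kHz.
24 kHz mod fs = 6.12 kHz.
6.12 kHz ≤ fs/2 = 8.94 kHz, appears at 6.12 kHz.
24 kHz and 47.52 kHz both map to 6.12 kHz.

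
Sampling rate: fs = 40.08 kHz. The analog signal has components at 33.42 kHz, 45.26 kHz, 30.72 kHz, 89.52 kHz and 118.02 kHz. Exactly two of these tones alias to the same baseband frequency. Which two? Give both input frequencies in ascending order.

30.72 kHz, 89.52 kHz

fs/2 = 20.04 kHz.
33.42 kHz > fs/2 = 20.04 kHz, folds to fs − 33.42 kHz = 6.66 kHz.
45.26 kHz mod fs = 5.18 kHz.
5.18 kHz ≤ fs/2 = 20.04 kHz, appears at 5.18 kHz.
30.72 kHz > fs/2 = 20.04 kHz, folds to fs − 30.72 kHz = 9.36 kHz.
89.52 kHz mod fs = 9.36 kHz.
9.36 kHz ≤ fs/2 = 20.04 kHz, appears at 9.36 kHz.
118.02 kHz mod fs = 37.86 kHz.
37.86 kHz > fs/2 = 20.04 kHz, folds to fs − 37.86 kHz = 2.22 kHz.
30.72 kHz and 89.52 kHz both map to 9.36 kHz.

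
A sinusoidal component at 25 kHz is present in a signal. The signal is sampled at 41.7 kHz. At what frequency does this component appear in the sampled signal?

16.7 kHz

25 kHz > fs/2 = 20.85 kHz, folds to fs − 25 kHz = 16.7 kHz.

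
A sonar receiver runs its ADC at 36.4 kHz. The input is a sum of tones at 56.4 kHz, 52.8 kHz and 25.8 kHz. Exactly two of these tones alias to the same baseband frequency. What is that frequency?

16.4 kHz

fs/2 = 18.2 kHz.
56.4 kHz mod fs = 20 kHz.
20 kHz > fs/2 = 18.2 kHz, folds to fs − 20 kHz = 16.4 kHz.
52.8 kHz mod fs = 16.4 kHz.
16.4 kHz ≤ fs/2 = 18.2 kHz, appears at 16.4 kHz.
25.8 kHz > fs/2 = 18.2 kHz, folds to fs − 25.8 kHz = 10.6 kHz.
52.8 kHz and 56.4 kHz both map to 16.4 kHz.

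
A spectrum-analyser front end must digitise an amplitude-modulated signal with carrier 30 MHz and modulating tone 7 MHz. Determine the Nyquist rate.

AM sidebands sit at fc ± fm = 23 MHz and 37 MHz.
Highest-frequency component: 37 MHz.
Nyquist rate = 2 × 37 MHz = 74 MHz.

74 MHz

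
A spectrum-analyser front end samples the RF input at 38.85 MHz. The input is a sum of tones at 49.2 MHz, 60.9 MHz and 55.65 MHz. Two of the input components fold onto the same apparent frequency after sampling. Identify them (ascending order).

55.65 MHz, 60.9 MHz

fs/2 = 19.425 MHz.
49.2 MHz mod fs = 10.35 MHz.
10.35 MHz ≤ fs/2 = 19.425 MHz, appears at 10.35 MHz.
60.9 MHz mod fs = 22.05 MHz.
22.05 MHz > fs/2 = 19.425 MHz, folds to fs − 22.05 MHz = 16.8 MHz.
55.65 MHz mod fs = 16.8 MHz.
16.8 MHz ≤ fs/2 = 19.425 MHz, appears at 16.8 MHz.
55.65 MHz and 60.9 MHz both map to 16.8 MHz.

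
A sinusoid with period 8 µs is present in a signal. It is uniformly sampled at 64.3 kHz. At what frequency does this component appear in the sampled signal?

3.6 kHz

T = 8 µs → f = 1/T = 125 kHz.
125 kHz mod fs = 60.7 kHz.
60.7 kHz > fs/2 = 32.15 kHz, folds to fs − 60.7 kHz = 3.6 kHz.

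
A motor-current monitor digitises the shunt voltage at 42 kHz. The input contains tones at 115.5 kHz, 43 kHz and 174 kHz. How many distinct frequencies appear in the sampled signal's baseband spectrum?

fs/2 = 21 kHz.
115.5 kHz mod fs = 31.5 kHz.
31.5 kHz > fs/2 = 21 kHz, folds to fs − 31.5 kHz = 10.5 kHz.
43 kHz mod fs = 1 kHz.
1 kHz ≤ fs/2 = 21 kHz, appears at 1 kHz.
174 kHz mod fs = 6 kHz.
6 kHz ≤ fs/2 = 21 kHz, appears at 6 kHz.
Distinct values: {1 kHz, 6 kHz, 10.5 kHz} → 3.

3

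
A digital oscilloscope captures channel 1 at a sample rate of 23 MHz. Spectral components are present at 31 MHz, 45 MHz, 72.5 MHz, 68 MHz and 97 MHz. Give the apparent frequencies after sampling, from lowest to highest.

fs/2 = 11.5 MHz.
31 MHz mod fs = 8 MHz.
8 MHz ≤ fs/2 = 11.5 MHz, appears at 8 MHz.
45 MHz mod fs = 22 MHz.
22 MHz > fs/2 = 11.5 MHz, folds to fs − 22 MHz = 1 MHz.
72.5 MHz mod fs = 3.5 MHz.
3.5 MHz ≤ fs/2 = 11.5 MHz, appears at 3.5 MHz.
68 MHz mod fs = 22 MHz.
22 MHz > fs/2 = 11.5 MHz, folds to fs − 22 MHz = 1 MHz.
97 MHz mod fs = 5 MHz.
5 MHz ≤ fs/2 = 11.5 MHz, appears at 5 MHz.
Distinct values: {1 MHz, 3.5 MHz, 5 MHz, 8 MHz}.

1 MHz, 3.5 MHz, 5 MHz, 8 MHz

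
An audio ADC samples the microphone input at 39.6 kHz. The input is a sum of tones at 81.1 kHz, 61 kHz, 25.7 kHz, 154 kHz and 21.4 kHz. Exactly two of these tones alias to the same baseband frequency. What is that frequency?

fs/2 = 19.8 kHz.
81.1 kHz mod fs = 1.9 kHz.
1.9 kHz ≤ fs/2 = 19.8 kHz, appears at 1.9 kHz.
61 kHz mod fs = 21.4 kHz.
21.4 kHz > fs/2 = 19.8 kHz, folds to fs − 21.4 kHz = 18.2 kHz.
25.7 kHz > fs/2 = 19.8 kHz, folds to fs − 25.7 kHz = 13.9 kHz.
154 kHz mod fs = 35.2 kHz.
35.2 kHz > fs/2 = 19.8 kHz, folds to fs − 35.2 kHz = 4.4 kHz.
21.4 kHz > fs/2 = 19.8 kHz, folds to fs − 21.4 kHz = 18.2 kHz.
21.4 kHz and 61 kHz both map to 18.2 kHz.

18.2 kHz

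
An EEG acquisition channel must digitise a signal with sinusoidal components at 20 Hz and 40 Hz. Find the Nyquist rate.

80 Hz

Highest-frequency component: 40 Hz.
Nyquist rate = 2 × 40 Hz = 80 Hz.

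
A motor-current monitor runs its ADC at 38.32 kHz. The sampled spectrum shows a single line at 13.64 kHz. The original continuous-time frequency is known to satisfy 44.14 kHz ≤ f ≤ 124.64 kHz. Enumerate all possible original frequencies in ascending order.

Frequencies that alias to 13.64 kHz are k·fs ± 13.64 kHz for integer k ≥ 0.
k=0: 13.64 kHz.
k=1: 24.68 kHz, 51.96 kHz.
k=2: 63 kHz, 90.28 kHz.
k=3: 101.32 kHz, 128.6 kHz.
k=4: 139.64 kHz, 166.92 kHz.
Within [44.14 kHz, 124.64 kHz]: 51.96 kHz, 63 kHz, 90.28 kHz, 101.32 kHz.

51.96 kHz, 63 kHz, 90.28 kHz, 101.32 kHz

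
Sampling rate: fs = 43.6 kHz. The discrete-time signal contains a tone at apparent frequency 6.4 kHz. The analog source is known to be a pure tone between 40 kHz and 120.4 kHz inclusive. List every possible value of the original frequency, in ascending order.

Frequencies that alias to 6.4 kHz are k·fs ± 6.4 kHz for integer k ≥ 0.
k=0: 6.4 kHz.
k=1: 37.2 kHz, 50 kHz.
k=2: 80.8 kHz, 93.6 kHz.
k=3: 124.4 kHz, 137.2 kHz.
Within [40 kHz, 120.4 kHz]: 50 kHz, 80.8 kHz, 93.6 kHz.

50 kHz, 80.8 kHz, 93.6 kHz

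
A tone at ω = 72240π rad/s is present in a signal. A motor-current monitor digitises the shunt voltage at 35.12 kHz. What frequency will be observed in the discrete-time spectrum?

1 kHz

ω = 72240π rad/s → f = ω/(2π) = 36120 Hz = 36.12 kHz.
36.12 kHz mod fs = 1 kHz.
1 kHz ≤ fs/2 = 17.56 kHz, appears at 1 kHz.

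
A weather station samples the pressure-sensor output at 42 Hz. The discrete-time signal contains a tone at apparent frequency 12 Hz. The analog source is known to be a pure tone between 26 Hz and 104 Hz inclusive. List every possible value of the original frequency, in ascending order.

30 Hz, 54 Hz, 72 Hz, 96 Hz

Frequencies that alias to 12 Hz are k·fs ± 12 Hz for integer k ≥ 0.
k=0: 12 Hz.
k=1: 30 Hz, 54 Hz.
k=2: 72 Hz, 96 Hz.
k=3: 114 Hz, 138 Hz.
Within [26 Hz, 104 Hz]: 30 Hz, 54 Hz, 72 Hz, 96 Hz.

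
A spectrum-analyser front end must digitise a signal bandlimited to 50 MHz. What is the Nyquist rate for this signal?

Nyquist rate = 2 × 50 MHz = 100 MHz.

100 MHz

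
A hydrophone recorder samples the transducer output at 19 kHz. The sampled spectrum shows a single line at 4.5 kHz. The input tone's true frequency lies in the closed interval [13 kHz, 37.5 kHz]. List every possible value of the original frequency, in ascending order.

14.5 kHz, 23.5 kHz, 33.5 kHz

Frequencies that alias to 4.5 kHz are k·fs ± 4.5 kHz for integer k ≥ 0.
k=0: 4.5 kHz.
k=1: 14.5 kHz, 23.5 kHz.
k=2: 33.5 kHz, 42.5 kHz.
k=3: 52.5 kHz, 61.5 kHz.
Within [13 kHz, 37.5 kHz]: 14.5 kHz, 23.5 kHz, 33.5 kHz.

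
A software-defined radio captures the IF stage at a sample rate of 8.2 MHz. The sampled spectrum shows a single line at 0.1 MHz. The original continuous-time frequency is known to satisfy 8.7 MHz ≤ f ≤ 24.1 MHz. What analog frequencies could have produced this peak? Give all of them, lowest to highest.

Frequencies that alias to 0.1 MHz are k·fs ± 0.1 MHz for integer k ≥ 0.
k=0: 0.1 MHz.
k=1: 8.1 MHz, 8.3 MHz.
k=2: 16.3 MHz, 16.5 MHz.
k=3: 24.5 MHz, 24.7 MHz.
Within [8.7 MHz, 24.1 MHz]: 16.3 MHz, 16.5 MHz.

16.3 MHz, 16.5 MHz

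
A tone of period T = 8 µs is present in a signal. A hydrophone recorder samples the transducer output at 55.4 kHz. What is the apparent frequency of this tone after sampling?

14.2 kHz

T = 8 µs → f = 1/T = 125 kHz.
125 kHz mod fs = 14.2 kHz.
14.2 kHz ≤ fs/2 = 27.7 kHz, appears at 14.2 kHz.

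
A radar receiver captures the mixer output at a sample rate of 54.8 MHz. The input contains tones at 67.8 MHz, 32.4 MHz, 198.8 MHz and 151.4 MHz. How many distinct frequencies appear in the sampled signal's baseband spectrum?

fs/2 = 27.4 MHz.
67.8 MHz mod fs = 13 MHz.
13 MHz ≤ fs/2 = 27.4 MHz, appears at 13 MHz.
32.4 MHz > fs/2 = 27.4 MHz, folds to fs − 32.4 MHz = 22.4 MHz.
198.8 MHz mod fs = 34.4 MHz.
34.4 MHz > fs/2 = 27.4 MHz, folds to fs − 34.4 MHz = 20.4 MHz.
151.4 MHz mod fs = 41.8 MHz.
41.8 MHz > fs/2 = 27.4 MHz, folds to fs − 41.8 MHz = 13 MHz.
Distinct values: {13 MHz, 20.4 MHz, 22.4 MHz} → 3.

3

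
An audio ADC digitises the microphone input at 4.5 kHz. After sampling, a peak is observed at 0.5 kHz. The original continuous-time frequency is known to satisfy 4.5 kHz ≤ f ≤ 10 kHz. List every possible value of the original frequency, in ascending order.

5 kHz, 8.5 kHz, 9.5 kHz

Frequencies that alias to 0.5 kHz are k·fs ± 0.5 kHz for integer k ≥ 0.
k=0: 0.5 kHz.
k=1: 4 kHz, 5 kHz.
k=2: 8.5 kHz, 9.5 kHz.
k=3: 13 kHz, 14 kHz.
Within [4.5 kHz, 10 kHz]: 5 kHz, 8.5 kHz, 9.5 kHz.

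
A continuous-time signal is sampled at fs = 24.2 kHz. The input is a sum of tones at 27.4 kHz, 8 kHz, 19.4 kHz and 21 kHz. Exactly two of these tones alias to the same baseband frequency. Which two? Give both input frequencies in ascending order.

21 kHz, 27.4 kHz

fs/2 = 12.1 kHz.
27.4 kHz mod fs = 3.2 kHz.
3.2 kHz ≤ fs/2 = 12.1 kHz, appears at 3.2 kHz.
8 kHz ≤ fs/2 = 12.1 kHz, passes unchanged.
19.4 kHz > fs/2 = 12.1 kHz, folds to fs − 19.4 kHz = 4.8 kHz.
21 kHz > fs/2 = 12.1 kHz, folds to fs − 21 kHz = 3.2 kHz.
21 kHz and 27.4 kHz both map to 3.2 kHz.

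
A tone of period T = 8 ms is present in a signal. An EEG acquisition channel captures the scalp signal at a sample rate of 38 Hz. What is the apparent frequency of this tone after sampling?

T = 8 ms → f = 1/T = 125 Hz.
125 Hz mod fs = 11 Hz.
11 Hz ≤ fs/2 = 19 Hz, appears at 11 Hz.

11 Hz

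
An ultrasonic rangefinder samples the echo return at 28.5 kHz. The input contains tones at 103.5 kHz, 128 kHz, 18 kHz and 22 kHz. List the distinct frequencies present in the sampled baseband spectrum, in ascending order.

fs/2 = 14.25 kHz.
103.5 kHz mod fs = 18 kHz.
18 kHz > fs/2 = 14.25 kHz, folds to fs − 18 kHz = 10.5 kHz.
128 kHz mod fs = 14 kHz.
14 kHz ≤ fs/2 = 14.25 kHz, appears at 14 kHz.
18 kHz > fs/2 = 14.25 kHz, folds to fs − 18 kHz = 10.5 kHz.
22 kHz > fs/2 = 14.25 kHz, folds to fs − 22 kHz = 6.5 kHz.
Distinct values: {6.5 kHz, 10.5 kHz, 14 kHz}.

6.5 kHz, 10.5 kHz, 14 kHz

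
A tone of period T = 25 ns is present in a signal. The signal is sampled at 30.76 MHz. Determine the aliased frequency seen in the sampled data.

9.24 MHz

T = 25 ns → f = 1/T = 40 MHz.
40 MHz mod fs = 9.24 MHz.
9.24 MHz ≤ fs/2 = 15.38 MHz, appears at 9.24 MHz.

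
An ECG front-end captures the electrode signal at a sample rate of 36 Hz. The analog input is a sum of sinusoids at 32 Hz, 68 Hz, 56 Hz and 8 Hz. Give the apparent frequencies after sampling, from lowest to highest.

4 Hz, 8 Hz, 16 Hz

fs/2 = 18 Hz.
32 Hz > fs/2 = 18 Hz, folds to fs − 32 Hz = 4 Hz.
68 Hz mod fs = 32 Hz.
32 Hz > fs/2 = 18 Hz, folds to fs − 32 Hz = 4 Hz.
56 Hz mod fs = 20 Hz.
20 Hz > fs/2 = 18 Hz, folds to fs − 20 Hz = 16 Hz.
8 Hz ≤ fs/2 = 18 Hz, passes unchanged.
Distinct values: {4 Hz, 8 Hz, 16 Hz}.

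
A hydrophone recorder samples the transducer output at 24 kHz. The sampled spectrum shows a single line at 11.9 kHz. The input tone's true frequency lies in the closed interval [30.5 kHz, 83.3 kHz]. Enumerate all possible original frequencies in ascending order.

35.9 kHz, 36.1 kHz, 59.9 kHz, 60.1 kHz

Frequencies that alias to 11.9 kHz are k·fs ± 11.9 kHz for integer k ≥ 0.
k=0: 11.9 kHz.
k=1: 12.1 kHz, 35.9 kHz.
k=2: 36.1 kHz, 59.9 kHz.
k=3: 60.1 kHz, 83.9 kHz.
k=4: 84.1 kHz, 107.9 kHz.
Within [30.5 kHz, 83.3 kHz]: 35.9 kHz, 36.1 kHz, 59.9 kHz, 60.1 kHz.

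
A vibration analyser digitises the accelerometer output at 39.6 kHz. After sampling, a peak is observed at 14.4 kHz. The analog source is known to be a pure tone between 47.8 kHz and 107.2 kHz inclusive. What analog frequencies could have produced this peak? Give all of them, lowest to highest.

Frequencies that alias to 14.4 kHz are k·fs ± 14.4 kHz for integer k ≥ 0.
k=0: 14.4 kHz.
k=1: 25.2 kHz, 54 kHz.
k=2: 64.8 kHz, 93.6 kHz.
k=3: 104.4 kHz, 133.2 kHz.
k=4: 144 kHz, 172.8 kHz.
Within [47.8 kHz, 107.2 kHz]: 54 kHz, 64.8 kHz, 93.6 kHz, 104.4 kHz.

54 kHz, 64.8 kHz, 93.6 kHz, 104.4 kHz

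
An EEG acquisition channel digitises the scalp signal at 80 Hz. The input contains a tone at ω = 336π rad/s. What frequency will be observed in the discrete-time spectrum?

8 Hz

ω = 336π rad/s → f = ω/(2π) = 168 Hz.
168 Hz mod fs = 8 Hz.
8 Hz ≤ fs/2 = 40 Hz, appears at 8 Hz.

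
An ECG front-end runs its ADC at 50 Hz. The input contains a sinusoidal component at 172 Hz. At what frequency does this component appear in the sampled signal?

172 Hz mod fs = 22 Hz.
22 Hz ≤ fs/2 = 25 Hz, appears at 22 Hz.

22 Hz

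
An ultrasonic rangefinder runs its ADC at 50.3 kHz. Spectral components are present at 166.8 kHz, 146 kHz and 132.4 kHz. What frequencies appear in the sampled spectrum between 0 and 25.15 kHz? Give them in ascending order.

4.9 kHz, 15.9 kHz, 18.5 kHz

fs/2 = 25.15 kHz.
166.8 kHz mod fs = 15.9 kHz.
15.9 kHz ≤ fs/2 = 25.15 kHz, appears at 15.9 kHz.
146 kHz mod fs = 45.4 kHz.
45.4 kHz > fs/2 = 25.15 kHz, folds to fs − 45.4 kHz = 4.9 kHz.
132.4 kHz mod fs = 31.8 kHz.
31.8 kHz > fs/2 = 25.15 kHz, folds to fs − 31.8 kHz = 18.5 kHz.
Distinct values: {4.9 kHz, 15.9 kHz, 18.5 kHz}.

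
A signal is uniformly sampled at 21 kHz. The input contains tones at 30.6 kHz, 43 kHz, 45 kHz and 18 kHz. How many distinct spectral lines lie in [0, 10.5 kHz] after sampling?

fs/2 = 10.5 kHz.
30.6 kHz mod fs = 9.6 kHz.
9.6 kHz ≤ fs/2 = 10.5 kHz, appears at 9.6 kHz.
43 kHz mod fs = 1 kHz.
1 kHz ≤ fs/2 = 10.5 kHz, appears at 1 kHz.
45 kHz mod fs = 3 kHz.
3 kHz ≤ fs/2 = 10.5 kHz, appears at 3 kHz.
18 kHz > fs/2 = 10.5 kHz, folds to fs − 18 kHz = 3 kHz.
Distinct values: {1 kHz, 3 kHz, 9.6 kHz} → 3.

3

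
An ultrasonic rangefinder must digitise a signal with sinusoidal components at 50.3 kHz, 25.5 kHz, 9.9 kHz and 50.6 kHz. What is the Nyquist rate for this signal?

101.2 kHz

Highest-frequency component: 50.6 kHz.
Nyquist rate = 2 × 50.6 kHz = 101.2 kHz.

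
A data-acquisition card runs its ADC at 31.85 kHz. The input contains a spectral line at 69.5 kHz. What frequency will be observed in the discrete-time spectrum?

5.8 kHz

69.5 kHz mod fs = 5.8 kHz.
5.8 kHz ≤ fs/2 = 15.925 kHz, appears at 5.8 kHz.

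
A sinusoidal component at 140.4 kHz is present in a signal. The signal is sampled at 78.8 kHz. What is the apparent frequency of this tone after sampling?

140.4 kHz mod fs = 61.6 kHz.
61.6 kHz > fs/2 = 39.4 kHz, folds to fs − 61.6 kHz = 17.2 kHz.

17.2 kHz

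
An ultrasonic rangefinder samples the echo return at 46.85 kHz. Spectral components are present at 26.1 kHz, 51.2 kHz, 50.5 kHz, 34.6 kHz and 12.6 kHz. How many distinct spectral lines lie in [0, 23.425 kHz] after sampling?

fs/2 = 23.425 kHz.
26.1 kHz > fs/2 = 23.425 kHz, folds to fs − 26.1 kHz = 20.75 kHz.
51.2 kHz mod fs = 4.35 kHz.
4.35 kHz ≤ fs/2 = 23.425 kHz, appears at 4.35 kHz.
50.5 kHz mod fs = 3.65 kHz.
3.65 kHz ≤ fs/2 = 23.425 kHz, appears at 3.65 kHz.
34.6 kHz > fs/2 = 23.425 kHz, folds to fs − 34.6 kHz = 12.25 kHz.
12.6 kHz ≤ fs/2 = 23.425 kHz, passes unchanged.
Distinct values: {3.65 kHz, 4.35 kHz, 12.25 kHz, 12.6 kHz, 20.75 kHz} → 5.

5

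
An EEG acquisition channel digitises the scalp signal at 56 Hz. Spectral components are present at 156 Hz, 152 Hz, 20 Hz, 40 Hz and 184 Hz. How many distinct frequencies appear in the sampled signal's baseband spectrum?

3

fs/2 = 28 Hz.
156 Hz mod fs = 44 Hz.
44 Hz > fs/2 = 28 Hz, folds to fs − 44 Hz = 12 Hz.
152 Hz mod fs = 40 Hz.
40 Hz > fs/2 = 28 Hz, folds to fs − 40 Hz = 16 Hz.
20 Hz ≤ fs/2 = 28 Hz, passes unchanged.
40 Hz > fs/2 = 28 Hz, folds to fs − 40 Hz = 16 Hz.
184 Hz mod fs = 16 Hz.
16 Hz ≤ fs/2 = 28 Hz, appears at 16 Hz.
Distinct values: {12 Hz, 16 Hz, 20 Hz} → 3.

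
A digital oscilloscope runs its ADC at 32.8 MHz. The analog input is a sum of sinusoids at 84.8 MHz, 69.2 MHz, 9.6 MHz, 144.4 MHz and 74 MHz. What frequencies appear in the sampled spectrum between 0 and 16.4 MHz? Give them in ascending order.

fs/2 = 16.4 MHz.
84.8 MHz mod fs = 19.2 MHz.
19.2 MHz > fs/2 = 16.4 MHz, folds to fs − 19.2 MHz = 13.6 MHz.
69.2 MHz mod fs = 3.6 MHz.
3.6 MHz ≤ fs/2 = 16.4 MHz, appears at 3.6 MHz.
9.6 MHz ≤ fs/2 = 16.4 MHz, passes unchanged.
144.4 MHz mod fs = 13.2 MHz.
13.2 MHz ≤ fs/2 = 16.4 MHz, appears at 13.2 MHz.
74 MHz mod fs = 8.4 MHz.
8.4 MHz ≤ fs/2 = 16.4 MHz, appears at 8.4 MHz.
Distinct values: {3.6 MHz, 8.4 MHz, 9.6 MHz, 13.2 MHz, 13.6 MHz}.

3.6 MHz, 8.4 MHz, 9.6 MHz, 13.2 MHz, 13.6 MHz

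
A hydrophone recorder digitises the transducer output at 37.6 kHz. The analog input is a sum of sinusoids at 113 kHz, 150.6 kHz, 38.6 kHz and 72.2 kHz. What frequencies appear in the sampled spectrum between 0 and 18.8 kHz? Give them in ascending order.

0.2 kHz, 1 kHz, 3 kHz

fs/2 = 18.8 kHz.
113 kHz mod fs = 0.2 kHz.
0.2 kHz ≤ fs/2 = 18.8 kHz, appears at 0.2 kHz.
150.6 kHz mod fs = 0.2 kHz.
0.2 kHz ≤ fs/2 = 18.8 kHz, appears at 0.2 kHz.
38.6 kHz mod fs = 1 kHz.
1 kHz ≤ fs/2 = 18.8 kHz, appears at 1 kHz.
72.2 kHz mod fs = 34.6 kHz.
34.6 kHz > fs/2 = 18.8 kHz, folds to fs − 34.6 kHz = 3 kHz.
Distinct values: {0.2 kHz, 1 kHz, 3 kHz}.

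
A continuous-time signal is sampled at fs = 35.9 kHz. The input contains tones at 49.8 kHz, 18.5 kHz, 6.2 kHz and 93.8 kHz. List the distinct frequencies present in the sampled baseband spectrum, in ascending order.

6.2 kHz, 13.9 kHz, 17.4 kHz

fs/2 = 17.95 kHz.
49.8 kHz mod fs = 13.9 kHz.
13.9 kHz ≤ fs/2 = 17.95 kHz, appears at 13.9 kHz.
18.5 kHz > fs/2 = 17.95 kHz, folds to fs − 18.5 kHz = 17.4 kHz.
6.2 kHz ≤ fs/2 = 17.95 kHz, passes unchanged.
93.8 kHz mod fs = 22 kHz.
22 kHz > fs/2 = 17.95 kHz, folds to fs − 22 kHz = 13.9 kHz.
Distinct values: {6.2 kHz, 13.9 kHz, 17.4 kHz}.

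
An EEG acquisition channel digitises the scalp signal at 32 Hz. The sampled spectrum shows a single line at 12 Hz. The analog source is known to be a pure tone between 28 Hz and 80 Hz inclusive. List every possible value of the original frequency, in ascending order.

44 Hz, 52 Hz, 76 Hz

Frequencies that alias to 12 Hz are k·fs ± 12 Hz for integer k ≥ 0.
k=0: 12 Hz.
k=1: 20 Hz, 44 Hz.
k=2: 52 Hz, 76 Hz.
k=3: 84 Hz, 108 Hz.
Within [28 Hz, 80 Hz]: 44 Hz, 52 Hz, 76 Hz.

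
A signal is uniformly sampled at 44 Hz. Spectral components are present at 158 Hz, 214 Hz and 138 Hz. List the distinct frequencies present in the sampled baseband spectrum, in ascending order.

6 Hz, 18 Hz

fs/2 = 22 Hz.
158 Hz mod fs = 26 Hz.
26 Hz > fs/2 = 22 Hz, folds to fs − 26 Hz = 18 Hz.
214 Hz mod fs = 38 Hz.
38 Hz > fs/2 = 22 Hz, folds to fs − 38 Hz = 6 Hz.
138 Hz mod fs = 6 Hz.
6 Hz ≤ fs/2 = 22 Hz, appears at 6 Hz.
Distinct values: {6 Hz, 18 Hz}.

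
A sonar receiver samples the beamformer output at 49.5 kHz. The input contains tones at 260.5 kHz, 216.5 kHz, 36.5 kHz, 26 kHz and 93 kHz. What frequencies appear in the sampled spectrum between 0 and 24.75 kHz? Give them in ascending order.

6 kHz, 13 kHz, 18.5 kHz, 23.5 kHz

fs/2 = 24.75 kHz.
260.5 kHz mod fs = 13 kHz.
13 kHz ≤ fs/2 = 24.75 kHz, appears at 13 kHz.
216.5 kHz mod fs = 18.5 kHz.
18.5 kHz ≤ fs/2 = 24.75 kHz, appears at 18.5 kHz.
36.5 kHz > fs/2 = 24.75 kHz, folds to fs − 36.5 kHz = 13 kHz.
26 kHz > fs/2 = 24.75 kHz, folds to fs − 26 kHz = 23.5 kHz.
93 kHz mod fs = 43.5 kHz.
43.5 kHz > fs/2 = 24.75 kHz, folds to fs − 43.5 kHz = 6 kHz.
Distinct values: {6 kHz, 13 kHz, 18.5 kHz, 23.5 kHz}.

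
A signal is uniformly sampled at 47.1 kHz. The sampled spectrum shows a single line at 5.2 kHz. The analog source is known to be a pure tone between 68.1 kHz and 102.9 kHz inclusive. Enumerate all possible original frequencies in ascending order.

89 kHz, 99.4 kHz

Frequencies that alias to 5.2 kHz are k·fs ± 5.2 kHz for integer k ≥ 0.
k=0: 5.2 kHz.
k=1: 41.9 kHz, 52.3 kHz.
k=2: 89 kHz, 99.4 kHz.
k=3: 136.1 kHz, 146.5 kHz.
Within [68.1 kHz, 102.9 kHz]: 89 kHz, 99.4 kHz.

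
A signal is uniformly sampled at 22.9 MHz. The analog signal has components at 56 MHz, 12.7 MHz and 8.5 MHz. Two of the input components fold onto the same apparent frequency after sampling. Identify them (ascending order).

12.7 MHz, 56 MHz

fs/2 = 11.45 MHz.
56 MHz mod fs = 10.2 MHz.
10.2 MHz ≤ fs/2 = 11.45 MHz, appears at 10.2 MHz.
12.7 MHz > fs/2 = 11.45 MHz, folds to fs − 12.7 MHz = 10.2 MHz.
8.5 MHz ≤ fs/2 = 11.45 MHz, passes unchanged.
12.7 MHz and 56 MHz both map to 10.2 MHz.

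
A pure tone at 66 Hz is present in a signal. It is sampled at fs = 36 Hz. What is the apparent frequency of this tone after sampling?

66 Hz mod fs = 30 Hz.
30 Hz > fs/2 = 18 Hz, folds to fs − 30 Hz = 6 Hz.

6 Hz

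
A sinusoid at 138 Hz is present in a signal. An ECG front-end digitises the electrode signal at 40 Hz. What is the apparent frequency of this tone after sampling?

138 Hz mod fs = 18 Hz.
18 Hz ≤ fs/2 = 20 Hz, appears at 18 Hz.

18 Hz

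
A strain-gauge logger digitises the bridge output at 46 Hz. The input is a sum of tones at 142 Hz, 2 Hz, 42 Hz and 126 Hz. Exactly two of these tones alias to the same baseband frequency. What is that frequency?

fs/2 = 23 Hz.
142 Hz mod fs = 4 Hz.
4 Hz ≤ fs/2 = 23 Hz, appears at 4 Hz.
2 Hz ≤ fs/2 = 23 Hz, passes unchanged.
42 Hz > fs/2 = 23 Hz, folds to fs − 42 Hz = 4 Hz.
126 Hz mod fs = 34 Hz.
34 Hz > fs/2 = 23 Hz, folds to fs − 34 Hz = 12 Hz.
42 Hz and 142 Hz both map to 4 Hz.

4 Hz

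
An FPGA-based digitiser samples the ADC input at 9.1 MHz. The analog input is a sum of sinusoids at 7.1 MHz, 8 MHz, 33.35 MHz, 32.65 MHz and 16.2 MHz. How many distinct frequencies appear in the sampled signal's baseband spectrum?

fs/2 = 4.55 MHz.
7.1 MHz > fs/2 = 4.55 MHz, folds to fs − 7.1 MHz = 2 MHz.
8 MHz > fs/2 = 4.55 MHz, folds to fs − 8 MHz = 1.1 MHz.
33.35 MHz mod fs = 6.05 MHz.
6.05 MHz > fs/2 = 4.55 MHz, folds to fs − 6.05 MHz = 3.05 MHz.
32.65 MHz mod fs = 5.35 MHz.
5.35 MHz > fs/2 = 4.55 MHz, folds to fs − 5.35 MHz = 3.75 MHz.
16.2 MHz mod fs = 7.1 MHz.
7.1 MHz > fs/2 = 4.55 MHz, folds to fs − 7.1 MHz = 2 MHz.
Distinct values: {1.1 MHz, 2 MHz, 3.05 MHz, 3.75 MHz} → 4.

4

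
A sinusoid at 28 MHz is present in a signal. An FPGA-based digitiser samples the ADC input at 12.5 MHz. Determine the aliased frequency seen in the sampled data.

28 MHz mod fs = 3 MHz.
3 MHz ≤ fs/2 = 6.25 MHz, appears at 3 MHz.

3 MHz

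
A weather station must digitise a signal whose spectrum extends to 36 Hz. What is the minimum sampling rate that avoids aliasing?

72 Hz

Nyquist rate = 2 × 36 Hz = 72 Hz.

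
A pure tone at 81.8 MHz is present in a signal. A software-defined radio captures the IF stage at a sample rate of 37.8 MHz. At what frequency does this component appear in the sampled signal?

6.2 MHz

81.8 MHz mod fs = 6.2 MHz.
6.2 MHz ≤ fs/2 = 18.9 MHz, appears at 6.2 MHz.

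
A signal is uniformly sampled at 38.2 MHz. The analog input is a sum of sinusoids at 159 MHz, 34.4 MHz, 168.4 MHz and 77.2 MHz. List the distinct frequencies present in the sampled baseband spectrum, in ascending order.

0.8 MHz, 3.8 MHz, 6.2 MHz, 15.6 MHz

fs/2 = 19.1 MHz.
159 MHz mod fs = 6.2 MHz.
6.2 MHz ≤ fs/2 = 19.1 MHz, appears at 6.2 MHz.
34.4 MHz > fs/2 = 19.1 MHz, folds to fs − 34.4 MHz = 3.8 MHz.
168.4 MHz mod fs = 15.6 MHz.
15.6 MHz ≤ fs/2 = 19.1 MHz, appears at 15.6 MHz.
77.2 MHz mod fs = 0.8 MHz.
0.8 MHz ≤ fs/2 = 19.1 MHz, appears at 0.8 MHz.
Distinct values: {0.8 MHz, 3.8 MHz, 6.2 MHz, 15.6 MHz}.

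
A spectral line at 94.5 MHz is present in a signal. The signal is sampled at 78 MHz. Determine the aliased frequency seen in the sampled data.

94.5 MHz mod fs = 16.5 MHz.
16.5 MHz ≤ fs/2 = 39 MHz, appears at 16.5 MHz.

16.5 MHz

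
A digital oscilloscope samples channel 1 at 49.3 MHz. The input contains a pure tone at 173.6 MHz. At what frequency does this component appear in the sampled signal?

23.6 MHz

173.6 MHz mod fs = 25.7 MHz.
25.7 MHz > fs/2 = 24.65 MHz, folds to fs − 25.7 MHz = 23.6 MHz.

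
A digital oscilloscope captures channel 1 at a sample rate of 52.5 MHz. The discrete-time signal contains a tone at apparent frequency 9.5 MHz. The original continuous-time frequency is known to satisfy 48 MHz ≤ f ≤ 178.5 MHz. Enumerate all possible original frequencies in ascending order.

62 MHz, 95.5 MHz, 114.5 MHz, 148 MHz, 167 MHz

Frequencies that alias to 9.5 MHz are k·fs ± 9.5 MHz for integer k ≥ 0.
k=0: 9.5 MHz.
k=1: 43 MHz, 62 MHz.
k=2: 95.5 MHz, 114.5 MHz.
k=3: 148 MHz, 167 MHz.
k=4: 200.5 MHz, 219.5 MHz.
Within [48 MHz, 178.5 MHz]: 62 MHz, 95.5 MHz, 114.5 MHz, 148 MHz, 167 MHz.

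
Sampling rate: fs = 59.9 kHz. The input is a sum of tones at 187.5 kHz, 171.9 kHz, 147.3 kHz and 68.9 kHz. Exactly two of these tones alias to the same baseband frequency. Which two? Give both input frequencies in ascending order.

171.9 kHz, 187.5 kHz

fs/2 = 29.95 kHz.
187.5 kHz mod fs = 7.8 kHz.
7.8 kHz ≤ fs/2 = 29.95 kHz, appears at 7.8 kHz.
171.9 kHz mod fs = 52.1 kHz.
52.1 kHz > fs/2 = 29.95 kHz, folds to fs − 52.1 kHz = 7.8 kHz.
147.3 kHz mod fs = 27.5 kHz.
27.5 kHz ≤ fs/2 = 29.95 kHz, appears at 27.5 kHz.
68.9 kHz mod fs = 9 kHz.
9 kHz ≤ fs/2 = 29.95 kHz, appears at 9 kHz.
171.9 kHz and 187.5 kHz both map to 7.8 kHz.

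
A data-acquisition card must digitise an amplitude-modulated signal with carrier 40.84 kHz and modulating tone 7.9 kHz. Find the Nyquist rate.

AM sidebands sit at fc ± fm = 32.94 kHz and 48.74 kHz.
Highest-frequency component: 48.74 kHz.
Nyquist rate = 2 × 48.74 kHz = 97.48 kHz.

97.48 kHz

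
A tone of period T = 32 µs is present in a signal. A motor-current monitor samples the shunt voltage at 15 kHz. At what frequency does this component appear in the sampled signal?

T = 32 µs → f = 1/T = 31.25 kHz.
31.25 kHz mod fs = 1.25 kHz.
1.25 kHz ≤ fs/2 = 7.5 kHz, appears at 1.25 kHz.

1.25 kHz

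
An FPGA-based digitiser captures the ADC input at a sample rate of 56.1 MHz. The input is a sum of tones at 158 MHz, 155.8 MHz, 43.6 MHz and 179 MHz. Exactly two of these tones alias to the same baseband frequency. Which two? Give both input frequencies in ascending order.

fs/2 = 28.05 MHz.
158 MHz mod fs = 45.8 MHz.
45.8 MHz > fs/2 = 28.05 MHz, folds to fs − 45.8 MHz = 10.3 MHz.
155.8 MHz mod fs = 43.6 MHz.
43.6 MHz > fs/2 = 28.05 MHz, folds to fs − 43.6 MHz = 12.5 MHz.
43.6 MHz > fs/2 = 28.05 MHz, folds to fs − 43.6 MHz = 12.5 MHz.
179 MHz mod fs = 10.7 MHz.
10.7 MHz ≤ fs/2 = 28.05 MHz, appears at 10.7 MHz.
43.6 MHz and 155.8 MHz both map to 12.5 MHz.

43.6 MHz, 155.8 MHz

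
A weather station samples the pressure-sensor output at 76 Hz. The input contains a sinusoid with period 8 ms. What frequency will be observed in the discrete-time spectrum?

27 Hz

T = 8 ms → f = 1/T = 125 Hz.
125 Hz mod fs = 49 Hz.
49 Hz > fs/2 = 38 Hz, folds to fs − 49 Hz = 27 Hz.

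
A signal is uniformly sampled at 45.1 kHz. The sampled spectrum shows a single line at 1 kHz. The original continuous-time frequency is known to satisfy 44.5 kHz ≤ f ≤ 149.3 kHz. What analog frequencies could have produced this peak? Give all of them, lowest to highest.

46.1 kHz, 89.2 kHz, 91.2 kHz, 134.3 kHz, 136.3 kHz

Frequencies that alias to 1 kHz are k·fs ± 1 kHz for integer k ≥ 0.
k=0: 1 kHz.
k=1: 44.1 kHz, 46.1 kHz.
k=2: 89.2 kHz, 91.2 kHz.
k=3: 134.3 kHz, 136.3 kHz.
k=4: 179.4 kHz, 181.4 kHz.
Within [44.5 kHz, 149.3 kHz]: 46.1 kHz, 89.2 kHz, 91.2 kHz, 134.3 kHz, 136.3 kHz.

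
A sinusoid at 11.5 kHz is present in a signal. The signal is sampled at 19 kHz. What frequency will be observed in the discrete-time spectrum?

7.5 kHz

11.5 kHz > fs/2 = 9.5 kHz, folds to fs − 11.5 kHz = 7.5 kHz.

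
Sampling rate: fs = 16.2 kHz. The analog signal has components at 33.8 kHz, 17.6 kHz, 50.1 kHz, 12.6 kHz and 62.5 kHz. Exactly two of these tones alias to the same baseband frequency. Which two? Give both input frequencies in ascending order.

17.6 kHz, 33.8 kHz

fs/2 = 8.1 kHz.
33.8 kHz mod fs = 1.4 kHz.
1.4 kHz ≤ fs/2 = 8.1 kHz, appears at 1.4 kHz.
17.6 kHz mod fs = 1.4 kHz.
1.4 kHz ≤ fs/2 = 8.1 kHz, appears at 1.4 kHz.
50.1 kHz mod fs = 1.5 kHz.
1.5 kHz ≤ fs/2 = 8.1 kHz, appears at 1.5 kHz.
12.6 kHz > fs/2 = 8.1 kHz, folds to fs − 12.6 kHz = 3.6 kHz.
62.5 kHz mod fs = 13.9 kHz.
13.9 kHz > fs/2 = 8.1 kHz, folds to fs − 13.9 kHz = 2.3 kHz.
17.6 kHz and 33.8 kHz both map to 1.4 kHz.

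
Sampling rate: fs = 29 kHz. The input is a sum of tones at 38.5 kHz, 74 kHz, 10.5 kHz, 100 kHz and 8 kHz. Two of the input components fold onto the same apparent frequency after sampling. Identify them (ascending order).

fs/2 = 14.5 kHz.
38.5 kHz mod fs = 9.5 kHz.
9.5 kHz ≤ fs/2 = 14.5 kHz, appears at 9.5 kHz.
74 kHz mod fs = 16 kHz.
16 kHz > fs/2 = 14.5 kHz, folds to fs − 16 kHz = 13 kHz.
10.5 kHz ≤ fs/2 = 14.5 kHz, passes unchanged.
100 kHz mod fs = 13 kHz.
13 kHz ≤ fs/2 = 14.5 kHz, appears at 13 kHz.
8 kHz ≤ fs/2 = 14.5 kHz, passes unchanged.
74 kHz and 100 kHz both map to 13 kHz.

74 kHz, 100 kHz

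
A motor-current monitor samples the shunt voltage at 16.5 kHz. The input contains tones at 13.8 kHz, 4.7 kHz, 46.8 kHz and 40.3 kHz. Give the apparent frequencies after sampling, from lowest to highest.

2.7 kHz, 4.7 kHz, 7.3 kHz

fs/2 = 8.25 kHz.
13.8 kHz > fs/2 = 8.25 kHz, folds to fs − 13.8 kHz = 2.7 kHz.
4.7 kHz ≤ fs/2 = 8.25 kHz, passes unchanged.
46.8 kHz mod fs = 13.8 kHz.
13.8 kHz > fs/2 = 8.25 kHz, folds to fs − 13.8 kHz = 2.7 kHz.
40.3 kHz mod fs = 7.3 kHz.
7.3 kHz ≤ fs/2 = 8.25 kHz, appears at 7.3 kHz.
Distinct values: {2.7 kHz, 4.7 kHz, 7.3 kHz}.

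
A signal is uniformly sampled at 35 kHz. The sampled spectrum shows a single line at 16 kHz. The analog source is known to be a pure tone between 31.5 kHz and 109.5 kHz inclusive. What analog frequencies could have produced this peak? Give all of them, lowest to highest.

Frequencies that alias to 16 kHz are k·fs ± 16 kHz for integer k ≥ 0.
k=0: 16 kHz.
k=1: 19 kHz, 51 kHz.
k=2: 54 kHz, 86 kHz.
k=3: 89 kHz, 121 kHz.
k=4: 124 kHz, 156 kHz.
Within [31.5 kHz, 109.5 kHz]: 51 kHz, 54 kHz, 86 kHz, 89 kHz.

51 kHz, 54 kHz, 86 kHz, 89 kHz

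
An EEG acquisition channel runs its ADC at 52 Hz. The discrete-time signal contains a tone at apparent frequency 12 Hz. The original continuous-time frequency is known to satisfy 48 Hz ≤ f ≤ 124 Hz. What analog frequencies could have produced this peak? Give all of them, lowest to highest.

Frequencies that alias to 12 Hz are k·fs ± 12 Hz for integer k ≥ 0.
k=0: 12 Hz.
k=1: 40 Hz, 64 Hz.
k=2: 92 Hz, 116 Hz.
k=3: 144 Hz, 168 Hz.
Within [48 Hz, 124 Hz]: 64 Hz, 92 Hz, 116 Hz.

64 Hz, 92 Hz, 116 Hz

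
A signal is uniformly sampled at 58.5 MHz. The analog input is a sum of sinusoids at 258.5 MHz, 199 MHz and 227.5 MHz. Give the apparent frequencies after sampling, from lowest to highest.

fs/2 = 29.25 MHz.
258.5 MHz mod fs = 24.5 MHz.
24.5 MHz ≤ fs/2 = 29.25 MHz, appears at 24.5 MHz.
199 MHz mod fs = 23.5 MHz.
23.5 MHz ≤ fs/2 = 29.25 MHz, appears at 23.5 MHz.
227.5 MHz mod fs = 52 MHz.
52 MHz > fs/2 = 29.25 MHz, folds to fs − 52 MHz = 6.5 MHz.
Distinct values: {6.5 MHz, 23.5 MHz, 24.5 MHz}.

6.5 MHz, 23.5 MHz, 24.5 MHz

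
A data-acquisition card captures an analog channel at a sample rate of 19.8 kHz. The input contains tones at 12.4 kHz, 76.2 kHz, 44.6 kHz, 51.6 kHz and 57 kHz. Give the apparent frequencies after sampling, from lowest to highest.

fs/2 = 9.9 kHz.
12.4 kHz > fs/2 = 9.9 kHz, folds to fs − 12.4 kHz = 7.4 kHz.
76.2 kHz mod fs = 16.8 kHz.
16.8 kHz > fs/2 = 9.9 kHz, folds to fs − 16.8 kHz = 3 kHz.
44.6 kHz mod fs = 5 kHz.
5 kHz ≤ fs/2 = 9.9 kHz, appears at 5 kHz.
51.6 kHz mod fs = 12 kHz.
12 kHz > fs/2 = 9.9 kHz, folds to fs − 12 kHz = 7.8 kHz.
57 kHz mod fs = 17.4 kHz.
17.4 kHz > fs/2 = 9.9 kHz, folds to fs − 17.4 kHz = 2.4 kHz.
Distinct values: {2.4 kHz, 3 kHz, 5 kHz, 7.4 kHz, 7.8 kHz}.

2.4 kHz, 3 kHz, 5 kHz, 7.4 kHz, 7.8 kHz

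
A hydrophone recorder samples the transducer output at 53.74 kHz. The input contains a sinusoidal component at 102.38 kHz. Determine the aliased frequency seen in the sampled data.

102.38 kHz mod fs = 48.64 kHz.
48.64 kHz > fs/2 = 26.87 kHz, folds to fs − 48.64 kHz = 5.1 kHz.

5.1 kHz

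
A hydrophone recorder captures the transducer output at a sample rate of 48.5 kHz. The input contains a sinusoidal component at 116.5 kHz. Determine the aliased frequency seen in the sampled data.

116.5 kHz mod fs = 19.5 kHz.
19.5 kHz ≤ fs/2 = 24.25 kHz, appears at 19.5 kHz.

19.5 kHz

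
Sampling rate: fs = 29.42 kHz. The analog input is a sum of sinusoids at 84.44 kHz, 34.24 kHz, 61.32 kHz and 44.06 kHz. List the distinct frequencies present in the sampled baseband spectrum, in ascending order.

fs/2 = 14.71 kHz.
84.44 kHz mod fs = 25.6 kHz.
25.6 kHz > fs/2 = 14.71 kHz, folds to fs − 25.6 kHz = 3.82 kHz.
34.24 kHz mod fs = 4.82 kHz.
4.82 kHz ≤ fs/2 = 14.71 kHz, appears at 4.82 kHz.
61.32 kHz mod fs = 2.48 kHz.
2.48 kHz ≤ fs/2 = 14.71 kHz, appears at 2.48 kHz.
44.06 kHz mod fs = 14.64 kHz.
14.64 kHz ≤ fs/2 = 14.71 kHz, appears at 14.64 kHz.
Distinct values: {2.48 kHz, 3.82 kHz, 4.82 kHz, 14.64 kHz}.

2.48 kHz, 3.82 kHz, 4.82 kHz, 14.64 kHz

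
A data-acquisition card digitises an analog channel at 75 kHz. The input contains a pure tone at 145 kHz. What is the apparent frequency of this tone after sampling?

145 kHz mod fs = 70 kHz.
70 kHz > fs/2 = 37.5 kHz, folds to fs − 70 kHz = 5 kHz.

5 kHz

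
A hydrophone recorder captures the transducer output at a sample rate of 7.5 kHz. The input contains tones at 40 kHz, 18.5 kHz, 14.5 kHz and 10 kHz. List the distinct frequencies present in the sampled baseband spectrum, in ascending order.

0.5 kHz, 2.5 kHz, 3.5 kHz

fs/2 = 3.75 kHz.
40 kHz mod fs = 2.5 kHz.
2.5 kHz ≤ fs/2 = 3.75 kHz, appears at 2.5 kHz.
18.5 kHz mod fs = 3.5 kHz.
3.5 kHz ≤ fs/2 = 3.75 kHz, appears at 3.5 kHz.
14.5 kHz mod fs = 7 kHz.
7 kHz > fs/2 = 3.75 kHz, folds to fs − 7 kHz = 0.5 kHz.
10 kHz mod fs = 2.5 kHz.
2.5 kHz ≤ fs/2 = 3.75 kHz, appears at 2.5 kHz.
Distinct values: {0.5 kHz, 2.5 kHz, 3.5 kHz}.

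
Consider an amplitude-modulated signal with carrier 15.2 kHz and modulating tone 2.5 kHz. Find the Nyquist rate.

AM sidebands sit at fc ± fm = 12.7 kHz and 17.7 kHz.
Highest-frequency component: 17.7 kHz.
Nyquist rate = 2 × 17.7 kHz = 35.4 kHz.

35.4 kHz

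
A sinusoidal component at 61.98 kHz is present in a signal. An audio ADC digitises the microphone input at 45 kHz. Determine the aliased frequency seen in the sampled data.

16.98 kHz

61.98 kHz mod fs = 16.98 kHz.
16.98 kHz ≤ fs/2 = 22.5 kHz, appears at 16.98 kHz.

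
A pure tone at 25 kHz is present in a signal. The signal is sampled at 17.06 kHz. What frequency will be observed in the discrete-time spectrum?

25 kHz mod fs = 7.94 kHz.
7.94 kHz ≤ fs/2 = 8.53 kHz, appears at 7.94 kHz.

7.94 kHz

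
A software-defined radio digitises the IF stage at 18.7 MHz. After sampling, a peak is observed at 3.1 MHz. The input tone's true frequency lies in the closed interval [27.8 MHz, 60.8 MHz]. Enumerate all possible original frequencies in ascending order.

Frequencies that alias to 3.1 MHz are k·fs ± 3.1 MHz for integer k ≥ 0.
k=0: 3.1 MHz.
k=1: 15.6 MHz, 21.8 MHz.
k=2: 34.3 MHz, 40.5 MHz.
k=3: 53 MHz, 59.2 MHz.
k=4: 71.7 MHz, 77.9 MHz.
Within [27.8 MHz, 60.8 MHz]: 34.3 MHz, 40.5 MHz, 53 MHz, 59.2 MHz.

34.3 MHz, 40.5 MHz, 53 MHz, 59.2 MHz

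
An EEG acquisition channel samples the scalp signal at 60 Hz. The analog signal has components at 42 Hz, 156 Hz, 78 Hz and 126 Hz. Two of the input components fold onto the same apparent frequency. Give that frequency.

fs/2 = 30 Hz.
42 Hz > fs/2 = 30 Hz, folds to fs − 42 Hz = 18 Hz.
156 Hz mod fs = 36 Hz.
36 Hz > fs/2 = 30 Hz, folds to fs − 36 Hz = 24 Hz.
78 Hz mod fs = 18 Hz.
18 Hz ≤ fs/2 = 30 Hz, appears at 18 Hz.
126 Hz mod fs = 6 Hz.
6 Hz ≤ fs/2 = 30 Hz, appears at 6 Hz.
42 Hz and 78 Hz both map to 18 Hz.

18 Hz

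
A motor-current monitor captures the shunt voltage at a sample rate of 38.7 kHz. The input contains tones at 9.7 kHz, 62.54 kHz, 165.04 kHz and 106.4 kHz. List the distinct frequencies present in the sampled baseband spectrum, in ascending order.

9.7 kHz, 10.24 kHz, 14.86 kHz

fs/2 = 19.35 kHz.
9.7 kHz ≤ fs/2 = 19.35 kHz, passes unchanged.
62.54 kHz mod fs = 23.84 kHz.
23.84 kHz > fs/2 = 19.35 kHz, folds to fs − 23.84 kHz = 14.86 kHz.
165.04 kHz mod fs = 10.24 kHz.
10.24 kHz ≤ fs/2 = 19.35 kHz, appears at 10.24 kHz.
106.4 kHz mod fs = 29 kHz.
29 kHz > fs/2 = 19.35 kHz, folds to fs − 29 kHz = 9.7 kHz.
Distinct values: {9.7 kHz, 10.24 kHz, 14.86 kHz}.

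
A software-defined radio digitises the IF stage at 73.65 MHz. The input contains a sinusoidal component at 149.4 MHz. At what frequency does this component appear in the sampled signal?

149.4 MHz mod fs = 2.1 MHz.
2.1 MHz ≤ fs/2 = 36.825 MHz, appears at 2.1 MHz.

2.1 MHz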